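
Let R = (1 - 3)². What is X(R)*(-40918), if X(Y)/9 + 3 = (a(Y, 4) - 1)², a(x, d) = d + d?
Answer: -16940052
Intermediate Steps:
a(x, d) = 2*d
R = 4 (R = (-2)² = 4)
X(Y) = 414 (X(Y) = -27 + 9*(2*4 - 1)² = -27 + 9*(8 - 1)² = -27 + 9*7² = -27 + 9*49 = -27 + 441 = 414)
X(R)*(-40918) = 414*(-40918) = -16940052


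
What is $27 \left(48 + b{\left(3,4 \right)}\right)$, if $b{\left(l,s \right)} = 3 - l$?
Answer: $1296$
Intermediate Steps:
$27 \left(48 + b{\left(3,4 \right)}\right) = 27 \left(48 + \left(3 - 3\right)\right) = 27 \left(48 + 0\right) = 27 \cdot 48 = 1296$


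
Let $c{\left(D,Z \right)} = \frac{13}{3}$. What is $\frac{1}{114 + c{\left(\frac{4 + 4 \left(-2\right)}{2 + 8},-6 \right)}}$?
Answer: $\frac{3}{355} \approx 0.0084507$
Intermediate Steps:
$c{\left(D,Z \right)} = \frac{13}{3}$ ($c{\left(D,Z \right)} = 13 \cdot \frac{1}{3} = \frac{13}{3}$)
$\frac{1}{114 + c{\left(\frac{4 + 4 \left(-2\right)}{2 + 8},-6 \right)}} = \frac{1}{114 + \frac{13}{3}} = \frac{1}{\frac{355}{3}} = \frac{3}{355}$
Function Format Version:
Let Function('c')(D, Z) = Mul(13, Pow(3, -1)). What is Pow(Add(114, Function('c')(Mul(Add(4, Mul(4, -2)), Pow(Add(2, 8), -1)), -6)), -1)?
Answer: Rational(3, 355) ≈ 0.0084507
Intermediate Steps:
Function('c')(D, Z) = Rational(13, 3) (Function('c')(D, Z) = Mul(13, Rational(1, 3)) = Rational(13, 3))
Pow(Add(114, Function('c')(Mul(Add(4, Mul(4, -2)), Pow(Add(2, 8), -1)), -6)), -1) = Pow(Add(114, Rational(13, 3)), -1) = Pow(Rational(355, 3), -1) = Rational(3, 355)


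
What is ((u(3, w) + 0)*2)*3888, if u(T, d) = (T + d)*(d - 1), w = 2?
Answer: 38880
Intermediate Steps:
u(T, d) = (-1 + d)*(T + d) (u(T, d) = (T + d)*(-1 + d) = (-1 + d)*(T + d))
((u(3, w) + 0)*2)*3888 = (((2**2 - 1*3 - 1*2 + 3*2) + 0)*2)*3888 = (((4 - 3 - 2 + 6) + 0)*2)*3888 = ((5 + 0)*2)*3888 = (5*2)*3888 = 10*3888 = 38880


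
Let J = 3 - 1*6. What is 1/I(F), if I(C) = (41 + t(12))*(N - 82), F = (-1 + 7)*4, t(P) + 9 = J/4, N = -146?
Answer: -1/7125 ≈ -0.00014035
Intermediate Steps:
J = -3 (J = 3 - 6 = -3)
t(P) = -39/4 (t(P) = -9 - 3/4 = -9 - 3*¼ = -9 - ¾ = -39/4)
F = 24 (F = 6*4 = 24)
I(C) = -7125 (I(C) = (41 - 39/4)*(-146 - 82) = (125/4)*(-228) = -7125)
1/I(F) = 1/(-7125) = -1/7125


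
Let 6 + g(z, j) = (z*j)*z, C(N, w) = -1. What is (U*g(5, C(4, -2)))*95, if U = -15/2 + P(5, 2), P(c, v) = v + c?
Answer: 2945/2 ≈ 1472.5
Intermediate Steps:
P(c, v) = c + v
g(z, j) = -6 + j*z² (g(z, j) = -6 + (z*j)*z = -6 + (j*z)*z = -6 + j*z²)
U = -½ (U = -15/2 + (5 + 2) = -15*½ + 7 = -15/2 + 7 = -½ ≈ -0.50000)
(U*g(5, C(4, -2)))*95 = -(-6 - 1*5²)/2*95 = -(-6 - 1*25)/2*95 = -(-6 - 25)/2*95 = -½*(-31)*95 = (31/2)*95 = 2945/2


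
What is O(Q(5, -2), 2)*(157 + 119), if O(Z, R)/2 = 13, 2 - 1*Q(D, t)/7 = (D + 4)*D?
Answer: 7176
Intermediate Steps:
Q(D, t) = 14 - 7*D*(4 + D) (Q(D, t) = 14 - 7*(D + 4)*D = 14 - 7*(4 + D)*D = 14 - 7*D*(4 + D))
O(Z, R) = 26 (O(Z, R) = 2*13 = 26)
O(Q(5, -2), 2)*(157 + 119) = 26*(157 + 119) = 26*276 = 7176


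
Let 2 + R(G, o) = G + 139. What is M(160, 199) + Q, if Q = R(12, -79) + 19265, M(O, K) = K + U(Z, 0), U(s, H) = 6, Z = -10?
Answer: 19619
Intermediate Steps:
R(G, o) = 137 + G (R(G, o) = -2 + (G + 139) = -2 + (139 + G) = 137 + G)
M(O, K) = 6 + K (M(O, K) = K + 6 = 6 + K)
Q = 19414 (Q = (137 + 12) + 19265 = 149 + 19265 = 19414)
M(160, 199) + Q = (6 + 199) + 19414 = 205 + 19414 = 19619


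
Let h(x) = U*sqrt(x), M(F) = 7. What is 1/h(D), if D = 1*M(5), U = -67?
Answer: -sqrt(7)/469 ≈ -0.0056413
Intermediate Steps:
D = 7 (D = 1*7 = 7)
h(x) = -67*sqrt(x)
1/h(D) = 1/(-67*sqrt(7)) = -sqrt(7)/469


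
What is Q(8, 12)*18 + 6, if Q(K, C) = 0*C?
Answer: 6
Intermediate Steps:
Q(K, C) = 0
Q(8, 12)*18 + 6 = 0*18 + 6 = 0 + 6 = 6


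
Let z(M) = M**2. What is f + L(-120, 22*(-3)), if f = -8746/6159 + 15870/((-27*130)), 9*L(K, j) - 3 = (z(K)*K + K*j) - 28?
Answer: -45909309476/240201 ≈ -1.9113e+5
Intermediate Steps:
L(K, j) = -25/9 + K**3/9 + K*j/9 (L(K, j) = 1/3 + ((K**2*K + K*j) - 28)/9 = 1/3 + ((K**3 + K*j) - 28)/9 = 1/3 + (-28 + K**3 + K*j)/9 = 1/3 + (-28/9 + K**3/9 + K*j/9) = -25/9 + K**3/9 + K*j/9)
f = -1427131/240201 (f = -8746*1/6159 + 15870/(-3510) = -8746/6159 + 15870*(-1/3510) = -8746/6159 - 529/117 = -1427131/240201 ≈ -5.9414)
f + L(-120, 22*(-3)) = -1427131/240201 + (-25/9 + (1/9)*(-120)**3 + (1/9)*(-120)*(22*(-3))) = -1427131/240201 + (-25/9 + (1/9)*(-1728000) + (1/9)*(-120)*(-66)) = -1427131/240201 + (-25/9 - 192000 + 880) = -1427131/240201 - 1720105/9 = -45909309476/240201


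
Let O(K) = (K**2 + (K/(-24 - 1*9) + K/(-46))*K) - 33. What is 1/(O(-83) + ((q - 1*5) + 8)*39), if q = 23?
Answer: 1518/11402429 ≈ 0.00013313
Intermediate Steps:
O(K) = -33 + 1439*K**2/1518 (O(K) = (K**2 + (K/(-24 - 9) + K*(-1/46))*K) - 33 = (K**2 + (K/(-33) - K/46)*K) - 33 = (K**2 + (K*(-1/33) - K/46)*K) - 33 = (K**2 + (-K/33 - K/46)*K) - 33 = (K**2 + (-79*K/1518)*K) - 33 = (K**2 - 79*K**2/1518) - 33 = 1439*K**2/1518 - 33 = -33 + 1439*K**2/1518)
1/(O(-83) + ((q - 1*5) + 8)*39) = 1/((-33 + (1439/1518)*(-83)**2) + ((23 - 1*5) + 8)*39) = 1/((-33 + (1439/1518)*6889) + ((23 - 5) + 8)*39) = 1/((-33 + 9913271/1518) + (18 + 8)*39) = 1/(9863177/1518 + 26*39) = 1/(9863177/1518 + 1014) = 1/(11402429/1518) = 1518/11402429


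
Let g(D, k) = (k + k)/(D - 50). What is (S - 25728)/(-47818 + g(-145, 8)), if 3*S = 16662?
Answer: 1966965/4662263 ≈ 0.42189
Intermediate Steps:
S = 5554 (S = (1/3)*16662 = 5554)
g(D, k) = 2*k/(-50 + D) (g(D, k) = (2*k)/(-50 + D) = 2*k/(-50 + D))
(S - 25728)/(-47818 + g(-145, 8)) = (5554 - 25728)/(-47818 + 2*8/(-50 - 145)) = -20174/(-47818 + 2*8/(-195)) = -20174/(-47818 + 2*8*(-1/195)) = -20174/(-47818 - 16/195) = -20174/(-9324526/195) = -20174*(-195/9324526) = 1966965/4662263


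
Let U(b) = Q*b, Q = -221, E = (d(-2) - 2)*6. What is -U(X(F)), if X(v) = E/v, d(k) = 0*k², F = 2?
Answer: -1326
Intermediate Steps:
d(k) = 0
E = -12 (E = (0 - 2)*6 = -2*6 = -12)
X(v) = -12/v
U(b) = -221*b
-U(X(F)) = -(-221)*(-12/2) = -(-221)*(-12*½) = -(-221)*(-6) = -1*1326 = -1326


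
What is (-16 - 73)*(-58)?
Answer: 5162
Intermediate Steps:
(-16 - 73)*(-58) = -89*(-58) = 5162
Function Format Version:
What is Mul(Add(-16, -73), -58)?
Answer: 5162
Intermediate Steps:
Mul(Add(-16, -73), -58) = Mul(-89, -58) = 5162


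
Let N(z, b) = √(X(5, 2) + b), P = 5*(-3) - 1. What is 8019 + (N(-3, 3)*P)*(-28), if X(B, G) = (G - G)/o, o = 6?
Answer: 8019 + 448*√3 ≈ 8795.0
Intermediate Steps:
X(B, G) = 0 (X(B, G) = (G - G)/6 = 0*(⅙) = 0)
P = -16 (P = -15 - 1 = -16)
N(z, b) = √b (N(z, b) = √(0 + b) = √b)
8019 + (N(-3, 3)*P)*(-28) = 8019 + (√3*(-16))*(-28) = 8019 - 16*√3*(-28) = 8019 + 448*√3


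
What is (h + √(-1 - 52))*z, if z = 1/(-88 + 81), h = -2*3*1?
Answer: 6/7 - I*√53/7 ≈ 0.85714 - 1.04*I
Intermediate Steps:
h = -6 (h = -6*1 = -6)
z = -⅐ (z = 1/(-7) = -⅐ ≈ -0.14286)
(h + √(-1 - 52))*z = (-6 + √(-1 - 52))*(-⅐) = (-6 + √(-53))*(-⅐) = (-6 + I*√53)*(-⅐) = 6/7 - I*√53/7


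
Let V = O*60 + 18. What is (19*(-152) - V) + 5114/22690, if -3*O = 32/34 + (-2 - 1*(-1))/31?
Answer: -17264403751/5978815 ≈ -2887.6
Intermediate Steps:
O = -479/1581 (O = -(32/34 + (-2 - 1*(-1))/31)/3 = -(32*(1/34) + (-2 + 1)*(1/31))/3 = -(16/17 - 1*1/31)/3 = -(16/17 - 1/31)/3 = -⅓*479/527 = -479/1581 ≈ -0.30297)
V = -94/527 (V = -479/1581*60 + 18 = -9580/527 + 18 = -94/527 ≈ -0.17837)
(19*(-152) - V) + 5114/22690 = (19*(-152) - 1*(-94/527)) + 5114/22690 = (-2888 + 94/527) + 5114*(1/22690) = -1521882/527 + 2557/11345 = -17264403751/5978815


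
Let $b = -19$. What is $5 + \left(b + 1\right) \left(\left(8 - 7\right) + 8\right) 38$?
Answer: $-6151$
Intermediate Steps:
$5 + \left(b + 1\right) \left(\left(8 - 7\right) + 8\right) 38 = 5 + \left(-19 + 1\right) \left(\left(8 - 7\right) + 8\right) 38 = 5 + - 18 \left(\left(8 - 7\right) + 8\right) 38 = 5 + - 18 \left(1 + 8\right) 38 = 5 + \left(-18\right) 9 \cdot 38 = 5 - 6156 = -6151$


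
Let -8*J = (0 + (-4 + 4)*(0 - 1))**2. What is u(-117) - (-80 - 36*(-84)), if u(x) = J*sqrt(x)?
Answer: -2944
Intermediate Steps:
J = 0 (J = -(0 + (-4 + 4)*(0 - 1))**2/8 = -(0 + 0*(-1))**2/8 = -(0 + 0)**2/8 = -1/8*0**2 = -1/8*0 = 0)
u(x) = 0 (u(x) = 0*sqrt(x) = 0)
u(-117) - (-80 - 36*(-84)) = 0 - (-80 - 36*(-84)) = 0 - (-80 + 3024) = 0 - 1*2944 = 0 - 2944 = -2944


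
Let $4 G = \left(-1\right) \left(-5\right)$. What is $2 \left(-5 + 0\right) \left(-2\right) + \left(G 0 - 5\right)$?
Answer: $15$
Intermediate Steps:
$G = \frac{5}{4}$ ($G = \frac{\left(-1\right) \left(-5\right)}{4} = \frac{1}{4} \cdot 5 = \frac{5}{4} \approx 1.25$)
$2 \left(-5 + 0\right) \left(-2\right) + \left(G 0 - 5\right) = 2 \left(-5 + 0\right) \left(-2\right) + \left(\frac{5}{4} \cdot 0 - 5\right) = 2 \left(\left(-5\right) \left(-2\right)\right) + \left(0 - 5\right) = 2 \cdot 10 - 5 = 20 - 5 = 15$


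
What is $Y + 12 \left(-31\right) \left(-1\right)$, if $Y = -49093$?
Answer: $-48721$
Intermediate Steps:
$Y + 12 \left(-31\right) \left(-1\right) = -49093 + 12 \left(-31\right) \left(-1\right) = -49093 - -372 = -49093 + 372 = -48721$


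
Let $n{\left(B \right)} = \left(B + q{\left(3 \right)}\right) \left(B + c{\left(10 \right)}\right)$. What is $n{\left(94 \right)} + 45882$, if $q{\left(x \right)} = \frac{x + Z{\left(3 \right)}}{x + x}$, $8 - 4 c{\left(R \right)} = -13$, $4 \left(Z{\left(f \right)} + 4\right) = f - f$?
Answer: $\frac{1324679}{24} \approx 55195.0$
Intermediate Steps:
$Z{\left(f \right)} = -4$ ($Z{\left(f \right)} = -4 + \frac{f - f}{4} = -4 + \frac{1}{4} \cdot 0 = -4 + 0 = -4$)
$c{\left(R \right)} = \frac{21}{4}$ ($c{\left(R \right)} = 2 - - \frac{13}{4} = 2 + \frac{13}{4} = \frac{21}{4}$)
$q{\left(x \right)} = \frac{-4 + x}{2 x}$ ($q{\left(x \right)} = \frac{x - 4}{x + x} = \frac{-4 + x}{2 x}$)
$n{\left(B \right)} = \left(- \frac{1}{6} + B\right) \left(\frac{21}{4} + B\right)$ ($n{\left(B \right)} = \left(B + \frac{-4 + 3}{2 \cdot 3}\right) \left(B + \frac{21}{4}\right) = \left(B + \frac{1}{2} \cdot \frac{1}{3} \left(-1\right)\right) \left(\frac{21}{4} + B\right) = \left(B - \frac{1}{6}\right) \left(\frac{21}{4} + B\right) = \left(- \frac{1}{6} + B\right) \left(\frac{21}{4} + B\right)$)
$n{\left(94 \right)} + 45882 = \left(- \frac{7}{8} + 94^{2} + \frac{61}{12} \cdot 94\right) + 45882 = \left(- \frac{7}{8} + 8836 + \frac{2867}{6}\right) + 45882 = \frac{223511}{24} + 45882 = \frac{1324679}{24}$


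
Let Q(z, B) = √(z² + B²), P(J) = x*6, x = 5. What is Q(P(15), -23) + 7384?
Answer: 7384 + √1429 ≈ 7421.8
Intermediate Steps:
P(J) = 30 (P(J) = 5*6 = 30)
Q(z, B) = √(B² + z²)
Q(P(15), -23) + 7384 = √((-23)² + 30²) + 7384 = √(529 + 900) + 7384 = √1429 + 7384 = 7384 + √1429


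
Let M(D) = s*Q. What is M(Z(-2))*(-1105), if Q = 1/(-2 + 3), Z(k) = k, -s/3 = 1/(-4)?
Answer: -3315/4 ≈ -828.75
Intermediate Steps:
s = 3/4 (s = -3/(-4) = -3*(-1/4) = 3/4 ≈ 0.75000)
Q = 1 (Q = 1/1 = 1)
M(D) = 3/4 (M(D) = (3/4)*1 = 3/4)
M(Z(-2))*(-1105) = (3/4)*(-1105) = -3315/4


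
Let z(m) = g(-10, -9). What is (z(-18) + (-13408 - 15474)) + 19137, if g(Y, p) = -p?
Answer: -9736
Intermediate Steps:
z(m) = 9 (z(m) = -1*(-9) = 9)
(z(-18) + (-13408 - 15474)) + 19137 = (9 + (-13408 - 15474)) + 19137 = (9 - 28882) + 19137 = -28873 + 19137 = -9736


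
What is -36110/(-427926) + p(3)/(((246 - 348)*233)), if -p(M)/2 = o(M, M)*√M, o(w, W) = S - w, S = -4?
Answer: 18055/213963 - 7*√3/11883 ≈ 0.083363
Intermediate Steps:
o(w, W) = -4 - w
p(M) = -2*√M*(-4 - M) (p(M) = -2*(-4 - M)*√M = -2*√M*(-4 - M))
-36110/(-427926) + p(3)/(((246 - 348)*233)) = -36110/(-427926) + (2*√3*(4 + 3))/(((246 - 348)*233)) = -36110*(-1/427926) + (2*√3*7)/((-102*233)) = 18055/213963 + (14*√3)/(-23766) = 18055/213963 + (14*√3)*(-1/23766) = 18055/213963 - 7*√3/11883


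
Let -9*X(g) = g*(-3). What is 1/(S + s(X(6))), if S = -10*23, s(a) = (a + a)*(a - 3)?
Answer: -1/234 ≈ -0.0042735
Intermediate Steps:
X(g) = g/3 (X(g) = -g*(-3)/9 = -(-1)*g/3 = g/3)
s(a) = 2*a*(-3 + a) (s(a) = (2*a)*(-3 + a) = 2*a*(-3 + a))
S = -230
1/(S + s(X(6))) = 1/(-230 + 2*((1/3)*6)*(-3 + (1/3)*6)) = 1/(-230 + 2*2*(-3 + 2)) = 1/(-230 + 2*2*(-1)) = 1/(-230 - 4) = 1/(-234) = -1/234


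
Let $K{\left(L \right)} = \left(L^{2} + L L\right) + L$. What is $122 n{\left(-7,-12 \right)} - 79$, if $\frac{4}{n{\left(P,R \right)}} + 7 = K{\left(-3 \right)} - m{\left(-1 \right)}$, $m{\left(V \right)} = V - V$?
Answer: $-18$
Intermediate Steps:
$m{\left(V \right)} = 0$
$K{\left(L \right)} = L + 2 L^{2}$ ($K{\left(L \right)} = \left(L^{2} + L^{2}\right) + L = 2 L^{2} + L = L + 2 L^{2}$)
$n{\left(P,R \right)} = \frac{1}{2}$ ($n{\left(P,R \right)} = \frac{4}{-7 - 3 \left(1 + 2 \left(-3\right)\right)} = \frac{4}{-7 + \left(- 3 \left(1 - 6\right) + 0\right)} = \frac{4}{-7 + \left(\left(-3\right) \left(-5\right) + 0\right)} = \frac{4}{-7 + \left(15 + 0\right)} = \frac{4}{-7 + 15} = \frac{4}{8} = 4 \cdot \frac{1}{8} = \frac{1}{2}$)
$122 n{\left(-7,-12 \right)} - 79 = 122 \cdot \frac{1}{2} - 79 = 61 - 79 = -18$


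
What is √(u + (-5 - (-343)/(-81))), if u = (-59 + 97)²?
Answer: 2*√29054/9 ≈ 37.878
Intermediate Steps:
u = 1444 (u = 38² = 1444)
√(u + (-5 - (-343)/(-81))) = √(1444 + (-5 - (-343)/(-81))) = √(1444 + (-5 - (-343)*(-1)/81)) = √(1444 + (-5 - 49*7/81)) = √(1444 + (-5 - 343/81)) = √(1444 - 748/81) = √(116216/81) = 2*√29054/9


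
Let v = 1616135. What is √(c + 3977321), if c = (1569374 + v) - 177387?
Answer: √6985443 ≈ 2643.0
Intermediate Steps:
c = 3008122 (c = (1569374 + 1616135) - 177387 = 3185509 - 177387 = 3008122)
√(c + 3977321) = √(3008122 + 3977321) = √6985443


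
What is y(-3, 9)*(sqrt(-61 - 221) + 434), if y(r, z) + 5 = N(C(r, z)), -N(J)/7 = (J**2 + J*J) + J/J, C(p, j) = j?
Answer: -497364 - 1146*I*sqrt(282) ≈ -4.9736e+5 - 19245.0*I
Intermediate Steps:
N(J) = -7 - 14*J**2 (N(J) = -7*((J**2 + J*J) + J/J) = -7*((J**2 + J**2) + 1) = -7*(2*J**2 + 1) = -7*(1 + 2*J**2) = -7 - 14*J**2)
y(r, z) = -12 - 14*z**2 (y(r, z) = -5 + (-7 - 14*z**2) = -12 - 14*z**2)
y(-3, 9)*(sqrt(-61 - 221) + 434) = (-12 - 14*9**2)*(sqrt(-61 - 221) + 434) = (-12 - 14*81)*(sqrt(-282) + 434) = (-12 - 1134)*(I*sqrt(282) + 434) = -1146*(434 + I*sqrt(282)) = -497364 - 1146*I*sqrt(282)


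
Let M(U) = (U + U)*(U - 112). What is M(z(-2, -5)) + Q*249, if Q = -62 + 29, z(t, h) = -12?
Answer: -5241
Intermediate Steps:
M(U) = 2*U*(-112 + U) (M(U) = (2*U)*(-112 + U) = 2*U*(-112 + U))
Q = -33
M(z(-2, -5)) + Q*249 = 2*(-12)*(-112 - 12) - 33*249 = 2*(-12)*(-124) - 8217 = 2976 - 8217 = -5241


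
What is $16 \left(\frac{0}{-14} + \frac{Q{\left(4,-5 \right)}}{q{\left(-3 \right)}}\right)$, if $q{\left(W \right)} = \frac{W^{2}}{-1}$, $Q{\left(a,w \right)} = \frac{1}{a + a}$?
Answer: $- \frac{2}{9} \approx -0.22222$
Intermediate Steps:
$Q{\left(a,w \right)} = \frac{1}{2 a}$
$q{\left(W \right)} = - W^{2}$ ($q{\left(W \right)} = W^{2} \left(-1\right) = - W^{2}$)
$16 \left(\frac{0}{-14} + \frac{Q{\left(4,-5 \right)}}{q{\left(-3 \right)}}\right) = 16 \left(\frac{0}{-14} + \frac{\frac{1}{2} \cdot \frac{1}{4}}{\left(-1\right) \left(-3\right)^{2}}\right) = 16 \left(0 \left(- \frac{1}{14}\right) + \frac{\frac{1}{2} \cdot \frac{1}{4}}{\left(-1\right) 9}\right) = 16 \left(0 + \frac{1}{8 \left(-9\right)}\right) = 16 \left(0 + \frac{1}{8} \left(- \frac{1}{9}\right)\right) = 16 \left(0 - \frac{1}{72}\right) = 16 \left(- \frac{1}{72}\right) = - \frac{2}{9}$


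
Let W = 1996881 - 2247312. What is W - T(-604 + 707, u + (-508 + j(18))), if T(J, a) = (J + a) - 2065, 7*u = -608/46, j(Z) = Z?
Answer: -39924315/161 ≈ -2.4798e+5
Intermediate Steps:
u = -304/161 (u = (-608/46)/7 = (-608*1/46)/7 = (1/7)*(-304/23) = -304/161 ≈ -1.8882)
T(J, a) = -2065 + J + a
W = -250431
W - T(-604 + 707, u + (-508 + j(18))) = -250431 - (-2065 + (-604 + 707) + (-304/161 + (-508 + 18))) = -250431 - (-2065 + 103 + (-304/161 - 490)) = -250431 - (-2065 + 103 - 79194/161) = -250431 - 1*(-395076/161) = -250431 + 395076/161 = -39924315/161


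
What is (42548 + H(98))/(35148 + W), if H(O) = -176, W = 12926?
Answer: 21186/24037 ≈ 0.88139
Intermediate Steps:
(42548 + H(98))/(35148 + W) = (42548 - 176)/(35148 + 12926) = 42372/48074 = 42372*(1/48074) = 21186/24037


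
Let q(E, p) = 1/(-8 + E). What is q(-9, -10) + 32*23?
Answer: 12511/17 ≈ 735.94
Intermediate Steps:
q(-9, -10) + 32*23 = 1/(-8 - 9) + 32*23 = 1/(-17) + 736 = -1/17 + 736 = 12511/17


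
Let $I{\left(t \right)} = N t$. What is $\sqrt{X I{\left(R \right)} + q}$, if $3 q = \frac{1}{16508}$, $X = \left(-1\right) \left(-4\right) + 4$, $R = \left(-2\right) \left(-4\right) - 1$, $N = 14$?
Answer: $\frac{\sqrt{480714821277}}{24762} \approx 28.0$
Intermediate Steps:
$R = 7$ ($R = 8 - 1 = 7$)
$I{\left(t \right)} = 14 t$
$X = 8$ ($X = 4 + 4 = 8$)
$q = \frac{1}{49524}$ ($q = \frac{1}{3 \cdot 16508} = \frac{1}{3} \cdot \frac{1}{16508} = \frac{1}{49524} \approx 2.0192 \cdot 10^{-5}$)
$\sqrt{X I{\left(R \right)} + q} = \sqrt{8 \cdot 14 \cdot 7 + \frac{1}{49524}} = \sqrt{8 \cdot 98 + \frac{1}{49524}} = \sqrt{784 + \frac{1}{49524}} = \sqrt{\frac{38826817}{49524}} = \frac{\sqrt{480714821277}}{24762}$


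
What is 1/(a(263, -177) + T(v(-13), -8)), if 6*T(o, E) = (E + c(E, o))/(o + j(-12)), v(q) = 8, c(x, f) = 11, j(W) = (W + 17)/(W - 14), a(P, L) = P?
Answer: 203/53402 ≈ 0.0038014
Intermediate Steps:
j(W) = (17 + W)/(-14 + W)
T(o, E) = (11 + E)/(6*(-5/26 + o)) (T(o, E) = ((E + 11)/(o + (17 - 12)/(-14 - 12)))/6 = ((11 + E)/(o + 5/(-26)))/6 = ((11 + E)/(o - 1/26*5))/6 = ((11 + E)/(o - 5/26))/6 = ((11 + E)/(-5/26 + o))/6 = (11 + E)/(6*(-5/26 + o)))
1/(a(263, -177) + T(v(-13), -8)) = 1/(263 + 13*(11 - 8)/(3*(-5 + 26*8))) = 1/(263 + (13/3)*3/(-5 + 208)) = 1/(263 + (13/3)*3/203) = 1/(263 + (13/3)*(1/203)*3) = 1/(263 + 13/203) = 1/(53402/203) = 203/53402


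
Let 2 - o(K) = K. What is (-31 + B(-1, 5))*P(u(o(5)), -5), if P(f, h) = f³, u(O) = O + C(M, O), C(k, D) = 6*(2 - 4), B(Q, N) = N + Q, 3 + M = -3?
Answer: 91125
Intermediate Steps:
M = -6 (M = -3 - 3 = -6)
o(K) = 2 - K
C(k, D) = -12 (C(k, D) = 6*(-2) = -12)
u(O) = -12 + O (u(O) = O - 12 = -12 + O)
(-31 + B(-1, 5))*P(u(o(5)), -5) = (-31 + (5 - 1))*(-12 + (2 - 1*5))³ = (-31 + 4)*(-12 + (2 - 5))³ = -27*(-12 - 3)³ = -27*(-15)³ = -27*(-3375) = 91125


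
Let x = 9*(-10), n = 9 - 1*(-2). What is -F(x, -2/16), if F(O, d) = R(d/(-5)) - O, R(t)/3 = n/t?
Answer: -1410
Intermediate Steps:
n = 11 (n = 9 + 2 = 11)
R(t) = 33/t (R(t) = 3*(11/t) = 33/t)
x = -90
F(O, d) = -O - 165/d (F(O, d) = 33/((d/(-5))) - O = 33/((d*(-⅕))) - O = 33/((-d/5)) - O = 33*(-5/d) - O = -165/d - O = -O - 165/d)
-F(x, -2/16) = -(-1*(-90) - 165/(-2/16)) = -(90 - 165/((1/16)*(-2))) = -(90 - 165/(-⅛)) = -(90 - 165*(-8)) = -(90 + 1320) = -1*1410 = -1410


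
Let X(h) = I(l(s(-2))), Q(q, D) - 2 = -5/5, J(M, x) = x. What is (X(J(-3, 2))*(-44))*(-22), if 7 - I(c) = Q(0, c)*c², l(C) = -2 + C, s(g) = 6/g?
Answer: -17424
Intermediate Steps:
Q(q, D) = 1 (Q(q, D) = 2 - 5/5 = 2 - 5*⅕ = 2 - 1 = 1)
I(c) = 7 - c²
X(h) = -18 (X(h) = 7 - (-2 + 6/(-2))² = 7 - (-2 + 6*(-½))² = 7 - (-2 - 3)² = 7 - 1*(-5)² = 7 - 1*25 = 7 - 25 = -18)
(X(J(-3, 2))*(-44))*(-22) = -18*(-44)*(-22) = 792*(-22) = -17424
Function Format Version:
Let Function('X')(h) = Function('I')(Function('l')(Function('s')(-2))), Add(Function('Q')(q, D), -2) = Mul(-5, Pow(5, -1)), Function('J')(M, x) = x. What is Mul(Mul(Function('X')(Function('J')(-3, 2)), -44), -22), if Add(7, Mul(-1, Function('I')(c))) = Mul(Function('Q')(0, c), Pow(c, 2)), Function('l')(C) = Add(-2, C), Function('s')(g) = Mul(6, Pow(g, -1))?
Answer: -17424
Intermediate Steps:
Function('Q')(q, D) = 1 (Function('Q')(q, D) = Add(2, Mul(-5, Pow(5, -1))) = Add(2, Mul(-5, Rational(1, 5))) = Add(2, -1) = 1)
Function('I')(c) = Add(7, Mul(-1, Pow(c, 2))) (Function('I')(c) = Add(7, Mul(-1, Mul(1, Pow(c, 2)))) = Add(7, Mul(-1, Pow(c, 2))))
Function('X')(h) = -18 (Function('X')(h) = Add(7, Mul(-1, Pow(Add(-2, Mul(6, Pow(-2, -1))), 2))) = Add(7, Mul(-1, Pow(Add(-2, Mul(6, Rational(-1, 2))), 2))) = Add(7, Mul(-1, Pow(Add(-2, -3), 2))) = Add(7, Mul(-1, Pow(-5, 2))) = Add(7, Mul(-1, 25)) = Add(7, -25) = -18)
Mul(Mul(Function('X')(Function('J')(-3, 2)), -44), -22) = Mul(Mul(-18, -44), -22) = Mul(792, -22) = -17424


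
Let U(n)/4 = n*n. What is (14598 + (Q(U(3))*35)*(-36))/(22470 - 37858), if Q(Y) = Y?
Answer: 15381/7694 ≈ 1.9991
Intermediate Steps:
U(n) = 4*n**2 (U(n) = 4*(n*n) = 4*n**2)
(14598 + (Q(U(3))*35)*(-36))/(22470 - 37858) = (14598 + ((4*3**2)*35)*(-36))/(22470 - 37858) = (14598 + ((4*9)*35)*(-36))/(-15388) = (14598 + (36*35)*(-36))*(-1/15388) = (14598 + 1260*(-36))*(-1/15388) = (14598 - 45360)*(-1/15388) = -30762*(-1/15388) = 15381/7694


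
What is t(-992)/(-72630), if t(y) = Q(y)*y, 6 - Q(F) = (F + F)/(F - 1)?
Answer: 1971104/36060795 ≈ 0.054661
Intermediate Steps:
Q(F) = 6 - 2*F/(-1 + F) (Q(F) = 6 - (F + F)/(F - 1) = 6 - 2*F/(-1 + F))
t(y) = 2*y*(-3 + 2*y)/(-1 + y) (t(y) = (2*(-3 + 2*y)/(-1 + y))*y = 2*y*(-3 + 2*y)/(-1 + y))
t(-992)/(-72630) = (2*(-992)*(-3 + 2*(-992))/(-1 - 992))/(-72630) = (2*(-992)*(-3 - 1984)/(-993))*(-1/72630) = (2*(-992)*(-1/993)*(-1987))*(-1/72630) = -3942208/993*(-1/72630) = 1971104/36060795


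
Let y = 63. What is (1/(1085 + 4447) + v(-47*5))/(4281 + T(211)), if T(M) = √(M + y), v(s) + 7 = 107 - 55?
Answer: 355238807/33794410828 - 248941*√274/101383232484 ≈ 0.010471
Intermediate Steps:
v(s) = 45 (v(s) = -7 + (107 - 55) = -7 + 52 = 45)
T(M) = √(63 + M) (T(M) = √(M + 63) = √(63 + M))
(1/(1085 + 4447) + v(-47*5))/(4281 + T(211)) = (1/(1085 + 4447) + 45)/(4281 + √(63 + 211)) = (1/5532 + 45)/(4281 + √274) = 248941/(5532*(4281 + √274))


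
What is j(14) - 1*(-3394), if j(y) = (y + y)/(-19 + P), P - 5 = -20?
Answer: 57684/17 ≈ 3393.2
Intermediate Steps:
P = -15 (P = 5 - 20 = -15)
j(y) = -y/17 (j(y) = (y + y)/(-19 - 15) = (2*y)/(-34) = (2*y)*(-1/34) = -y/17)
j(14) - 1*(-3394) = -1/17*14 - 1*(-3394) = -14/17 + 3394 = 57684/17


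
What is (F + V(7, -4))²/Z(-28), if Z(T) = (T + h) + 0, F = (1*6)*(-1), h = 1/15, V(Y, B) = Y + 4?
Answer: -375/419 ≈ -0.89499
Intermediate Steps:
V(Y, B) = 4 + Y
h = 1/15 ≈ 0.066667
F = -6 (F = 6*(-1) = -6)
Z(T) = 1/15 + T (Z(T) = (T + 1/15) + 0 = (1/15 + T) + 0 = 1/15 + T)
(F + V(7, -4))²/Z(-28) = (-6 + (4 + 7))²/(1/15 - 28) = (-6 + 11)²/(-419/15) = 5²*(-15/419) = 25*(-15/419) = -375/419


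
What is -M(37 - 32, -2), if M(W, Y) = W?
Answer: -5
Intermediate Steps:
-M(37 - 32, -2) = -(37 - 32) = -1*5 = -5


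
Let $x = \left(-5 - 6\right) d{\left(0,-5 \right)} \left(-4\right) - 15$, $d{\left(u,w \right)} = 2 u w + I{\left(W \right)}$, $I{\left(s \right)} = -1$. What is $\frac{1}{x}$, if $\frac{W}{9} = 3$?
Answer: $- \frac{1}{59} \approx -0.016949$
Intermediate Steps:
$W = 27$ ($W = 9 \cdot 3 = 27$)
$d{\left(u,w \right)} = -1 + 2 u w$ ($d{\left(u,w \right)} = 2 u w - 1 = -1 + 2 u w$)
$x = -59$ ($x = \left(-5 - 6\right) \left(-1 + 2 \cdot 0 \left(-5\right)\right) \left(-4\right) - 15 = - 11 \left(-1 + 0\right) \left(-4\right) - 15 = - 11 \left(\left(-1\right) \left(-4\right)\right) - 15 = \left(-11\right) 4 - 15 = -44 - 15 = -59$)
$\frac{1}{x} = \frac{1}{-59} = - \frac{1}{59}$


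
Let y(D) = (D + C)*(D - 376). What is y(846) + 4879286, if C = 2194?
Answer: 6308086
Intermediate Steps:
y(D) = (-376 + D)*(2194 + D) (y(D) = (D + 2194)*(D - 376) = (2194 + D)*(-376 + D) = (-376 + D)*(2194 + D))
y(846) + 4879286 = (-824944 + 846² + 1818*846) + 4879286 = (-824944 + 715716 + 1538028) + 4879286 = 1428800 + 4879286 = 6308086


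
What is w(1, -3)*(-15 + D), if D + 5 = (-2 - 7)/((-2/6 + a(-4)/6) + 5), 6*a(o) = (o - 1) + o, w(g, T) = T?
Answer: 3504/53 ≈ 66.113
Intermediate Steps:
a(o) = -⅙ + o/3 (a(o) = ((o - 1) + o)/6 = ((-1 + o) + o)/6 = (-1 + 2*o)/6 = -⅙ + o/3)
D = -373/53 (D = -5 + (-2 - 7)/((-2/6 + (-⅙ + (⅓)*(-4))/6) + 5) = -5 - 9/((-2*⅙ + (-⅙ - 4/3)*(⅙)) + 5) = -5 - 9/((-⅓ - 3/2*⅙) + 5) = -5 - 9/((-⅓ - ¼) + 5) = -5 - 9/(-7/12 + 5) = -5 - 9/53/12 = -5 - 9*12/53 = -5 - 108/53 = -373/53 ≈ -7.0377)
w(1, -3)*(-15 + D) = -3*(-15 - 373/53) = -3*(-1168/53) = 3504/53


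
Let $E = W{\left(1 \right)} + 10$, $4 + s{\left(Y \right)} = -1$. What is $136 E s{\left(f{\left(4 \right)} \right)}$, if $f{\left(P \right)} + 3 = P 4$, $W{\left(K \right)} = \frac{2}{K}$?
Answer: $-8160$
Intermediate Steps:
$f{\left(P \right)} = -3 + 4 P$ ($f{\left(P \right)} = -3 + P 4 = -3 + 4 P$)
$s{\left(Y \right)} = -5$ ($s{\left(Y \right)} = -4 - 1 = -5$)
$E = 12$ ($E = \frac{2}{1} + 10 = 2 \cdot 1 + 10 = 2 + 10 = 12$)
$136 E s{\left(f{\left(4 \right)} \right)} = 136 \cdot 12 \left(-5\right) = 1632 \left(-5\right) = -8160$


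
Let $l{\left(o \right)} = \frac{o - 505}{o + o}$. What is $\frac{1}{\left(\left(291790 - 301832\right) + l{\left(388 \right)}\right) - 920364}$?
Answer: $- \frac{776}{721995173} \approx -1.0748 \cdot 10^{-6}$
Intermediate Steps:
$l{\left(o \right)} = \frac{-505 + o}{2 o}$
$\frac{1}{\left(\left(291790 - 301832\right) + l{\left(388 \right)}\right) - 920364} = \frac{1}{\left(\left(291790 - 301832\right) + \frac{-505 + 388}{2 \cdot 388}\right) - 920364} = \frac{1}{\left(-10042 + \frac{1}{2} \cdot \frac{1}{388} \left(-117\right)\right) - 920364} = \frac{1}{\left(-10042 - \frac{117}{776}\right) - 920364} = \frac{1}{- \frac{7792709}{776} - 920364} = \frac{1}{- \frac{721995173}{776}} = - \frac{776}{721995173}$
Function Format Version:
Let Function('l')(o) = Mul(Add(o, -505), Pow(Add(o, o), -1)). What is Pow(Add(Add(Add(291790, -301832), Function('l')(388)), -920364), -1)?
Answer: Rational(-776, 721995173) ≈ -1.0748e-6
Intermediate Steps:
Function('l')(o) = Mul(Rational(1, 2), Pow(o, -1), Add(-505, o)) (Function('l')(o) = Mul(Add(-505, o), Pow(Mul(2, o), -1)) = Mul(Add(-505, o), Mul(Rational(1, 2), Pow(o, -1))) = Mul(Rational(1, 2), Pow(o, -1), Add(-505, o)))
Pow(Add(Add(Add(291790, -301832), Function('l')(388)), -920364), -1) = Pow(Add(Add(Add(291790, -301832), Mul(Rational(1, 2), Pow(388, -1), Add(-505, 388))), -920364), -1) = Pow(Add(Add(-10042, Mul(Rational(1, 2), Rational(1, 388), -117)), -920364), -1) = Pow(Add(Add(-10042, Rational(-117, 776)), -920364), -1) = Pow(Add(Rational(-7792709, 776), -920364), -1) = Pow(Rational(-721995173, 776), -1) = Rational(-776, 721995173)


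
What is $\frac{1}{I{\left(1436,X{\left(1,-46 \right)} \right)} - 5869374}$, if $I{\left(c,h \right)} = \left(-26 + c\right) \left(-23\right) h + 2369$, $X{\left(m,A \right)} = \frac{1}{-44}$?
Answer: $- \frac{22}{129057895} \approx -1.7047 \cdot 10^{-7}$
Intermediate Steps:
$X{\left(m,A \right)} = - \frac{1}{44}$
$I{\left(c,h \right)} = 2369 + h \left(598 - 23 c\right)$ ($I{\left(c,h \right)} = \left(598 - 23 c\right) h + 2369 = h \left(598 - 23 c\right) + 2369 = 2369 + h \left(598 - 23 c\right)$)
$\frac{1}{I{\left(1436,X{\left(1,-46 \right)} \right)} - 5869374} = \frac{1}{\left(2369 + 598 \left(- \frac{1}{44}\right) - 33028 \left(- \frac{1}{44}\right)\right) - 5869374} = \frac{1}{\left(2369 - \frac{299}{22} + \frac{8257}{11}\right) - 5869374} = \frac{1}{\frac{68333}{22} - 5869374} = \frac{1}{- \frac{129057895}{22}} = - \frac{22}{129057895}$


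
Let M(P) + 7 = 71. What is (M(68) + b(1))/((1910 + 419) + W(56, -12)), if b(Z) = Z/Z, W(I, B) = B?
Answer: 65/2317 ≈ 0.028054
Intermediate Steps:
M(P) = 64 (M(P) = -7 + 71 = 64)
b(Z) = 1
(M(68) + b(1))/((1910 + 419) + W(56, -12)) = (64 + 1)/((1910 + 419) - 12) = 65/(2329 - 12) = 65/2317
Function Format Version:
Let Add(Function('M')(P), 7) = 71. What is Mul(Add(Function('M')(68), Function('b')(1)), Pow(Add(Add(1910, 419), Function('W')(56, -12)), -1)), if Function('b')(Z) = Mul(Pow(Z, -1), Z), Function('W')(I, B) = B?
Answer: Rational(65, 2317) ≈ 0.028054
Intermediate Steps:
Function('M')(P) = 64 (Function('M')(P) = Add(-7, 71) = 64)
Function('b')(Z) = 1
Mul(Add(Function('M')(68), Function('b')(1)), Pow(Add(Add(1910, 419), Function('W')(56, -12)), -1)) = Mul(Add(64, 1), Pow(Add(Add(1910, 419), -12), -1)) = Mul(65, Pow(Add(2329, -12), -1)) = Mul(65, Pow(2317, -1)) = Mul(65, Rational(1, 2317)) = Rational(65, 2317)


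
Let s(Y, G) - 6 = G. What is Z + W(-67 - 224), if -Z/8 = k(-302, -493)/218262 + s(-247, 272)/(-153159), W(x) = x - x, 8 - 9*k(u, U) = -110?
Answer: 704025016/50143184487 ≈ 0.014040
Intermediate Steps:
k(u, U) = 118/9 (k(u, U) = 8/9 - 1/9*(-110) = 8/9 + 110/9 = 118/9)
s(Y, G) = 6 + G
W(x) = 0
Z = 704025016/50143184487 (Z = -8*((118/9)/218262 + (6 + 272)/(-153159)) = -8*((118/9)*(1/218262) + 278*(-1/153159)) = -8*(59/982179 - 278/153159) = -8*(-88003127/50143184487) = 704025016/50143184487 ≈ 0.014040)
Z + W(-67 - 224) = 704025016/50143184487 + 0 = 704025016/50143184487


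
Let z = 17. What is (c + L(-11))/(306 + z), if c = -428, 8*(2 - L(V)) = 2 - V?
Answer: -3421/2584 ≈ -1.3239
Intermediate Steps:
L(V) = 7/4 + V/8 (L(V) = 2 - (2 - V)/8 = 2 + (-¼ + V/8) = 7/4 + V/8)
(c + L(-11))/(306 + z) = (-428 + (7/4 + (⅛)*(-11)))/(306 + 17) = (-428 + (7/4 - 11/8))/323 = (-428 + 3/8)*(1/323) = -3421/8*1/323 = -3421/2584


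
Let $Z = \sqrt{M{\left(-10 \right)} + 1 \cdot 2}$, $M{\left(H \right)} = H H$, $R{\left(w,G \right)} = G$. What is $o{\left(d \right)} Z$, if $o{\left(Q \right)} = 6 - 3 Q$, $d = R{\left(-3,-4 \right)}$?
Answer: $18 \sqrt{102} \approx 181.79$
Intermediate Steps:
$d = -4$
$M{\left(H \right)} = H^{2}$
$Z = \sqrt{102}$ ($Z = \sqrt{\left(-10\right)^{2} + 1 \cdot 2} = \sqrt{100 + 2} = \sqrt{102} \approx 10.1$)
$o{\left(d \right)} Z = \left(6 - -12\right) \sqrt{102} = \left(6 + 12\right) \sqrt{102} = 18 \sqrt{102}$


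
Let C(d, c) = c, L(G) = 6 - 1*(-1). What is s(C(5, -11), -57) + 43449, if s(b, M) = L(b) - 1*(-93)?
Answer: 43549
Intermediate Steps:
L(G) = 7 (L(G) = 6 + 1 = 7)
s(b, M) = 100 (s(b, M) = 7 - 1*(-93) = 7 + 93 = 100)
s(C(5, -11), -57) + 43449 = 100 + 43449 = 43549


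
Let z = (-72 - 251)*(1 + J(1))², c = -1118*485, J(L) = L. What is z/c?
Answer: 646/271115 ≈ 0.0023828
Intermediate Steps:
c = -542230
z = -1292 (z = (-72 - 251)*(1 + 1)² = -323*2² = -323*4 = -1292)
z/c = -1292/(-542230) = -1292*(-1/542230) = 646/271115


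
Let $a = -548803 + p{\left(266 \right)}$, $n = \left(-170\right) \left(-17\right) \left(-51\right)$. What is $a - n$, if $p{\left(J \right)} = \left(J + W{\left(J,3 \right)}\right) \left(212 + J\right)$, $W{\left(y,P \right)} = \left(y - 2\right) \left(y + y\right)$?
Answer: $66859879$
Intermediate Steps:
$W{\left(y,P \right)} = 2 y \left(-2 + y\right)$ ($W{\left(y,P \right)} = \left(-2 + y\right) 2 y = 2 y \left(-2 + y\right)$)
$p{\left(J \right)} = \left(212 + J\right) \left(J + 2 J \left(-2 + J\right)\right)$ ($p{\left(J \right)} = \left(J + 2 J \left(-2 + J\right)\right) \left(212 + J\right) = \left(212 + J\right) \left(J + 2 J \left(-2 + J\right)\right)$)
$n = -147390$ ($n = 2890 \left(-51\right) = -147390$)
$a = 66712489$ ($a = -548803 + 266 \left(-636 + 2 \cdot 266^{2} + 421 \cdot 266\right) = -548803 + 266 \left(-636 + 2 \cdot 70756 + 111986\right) = -548803 + 266 \left(-636 + 141512 + 111986\right) = -548803 + 266 \cdot 252862 = -548803 + 67261292 = 66712489$)
$a - n = 66712489 - -147390 = 66712489 + 147390 = 66859879$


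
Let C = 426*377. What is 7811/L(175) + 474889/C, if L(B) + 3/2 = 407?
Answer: 2894059423/130248222 ≈ 22.220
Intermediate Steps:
L(B) = 811/2 (L(B) = -3/2 + 407 = 811/2)
C = 160602
7811/L(175) + 474889/C = 7811/(811/2) + 474889/160602 = 7811*(2/811) + 474889*(1/160602) = 15622/811 + 474889/160602 = 2894059423/130248222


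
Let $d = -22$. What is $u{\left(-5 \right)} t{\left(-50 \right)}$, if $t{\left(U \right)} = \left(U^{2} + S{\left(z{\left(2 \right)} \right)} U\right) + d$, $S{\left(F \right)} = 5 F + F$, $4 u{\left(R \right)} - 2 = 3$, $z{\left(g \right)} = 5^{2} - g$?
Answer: $- \frac{11055}{2} \approx -5527.5$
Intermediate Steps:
$z{\left(g \right)} = 25 - g$
$u{\left(R \right)} = \frac{5}{4}$ ($u{\left(R \right)} = \frac{1}{2} + \frac{1}{4} \cdot 3 = \frac{1}{2} + \frac{3}{4} = \frac{5}{4}$)
$S{\left(F \right)} = 6 F$
$t{\left(U \right)} = -22 + U^{2} + 138 U$ ($t{\left(U \right)} = \left(U^{2} + 6 \left(25 - 2\right) U\right) - 22 = \left(U^{2} + 6 \cdot 23 U\right) - 22 = \left(U^{2} + 138 U\right) - 22 = -22 + U^{2} + 138 U$)
$u{\left(-5 \right)} t{\left(-50 \right)} = \frac{5 \left(-22 + \left(-50\right)^{2} + 138 \left(-50\right)\right)}{4} = \frac{5 \left(-22 + 2500 - 6900\right)}{4} = \frac{5}{4} \left(-4422\right) = - \frac{11055}{2}$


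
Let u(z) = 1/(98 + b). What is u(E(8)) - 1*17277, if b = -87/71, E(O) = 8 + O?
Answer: -118710196/6871 ≈ -17277.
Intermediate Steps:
b = -87/71 (b = -87*1/71 = -87/71 ≈ -1.2254)
u(z) = 71/6871 (u(z) = 1/(98 - 87/71) = 1/(6871/71) = 71/6871)
u(E(8)) - 1*17277 = 71/6871 - 1*17277 = 71/6871 - 17277 = -118710196/6871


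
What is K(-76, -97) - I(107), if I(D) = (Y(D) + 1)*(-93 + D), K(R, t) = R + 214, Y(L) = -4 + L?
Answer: -1318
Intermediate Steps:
K(R, t) = 214 + R
I(D) = (-93 + D)*(-3 + D) (I(D) = ((-4 + D) + 1)*(-93 + D) = (-3 + D)*(-93 + D) = (-93 + D)*(-3 + D))
K(-76, -97) - I(107) = (214 - 76) - (279 + 107² - 96*107) = 138 - (279 + 11449 - 10272) = 138 - 1*1456 = 138 - 1456 = -1318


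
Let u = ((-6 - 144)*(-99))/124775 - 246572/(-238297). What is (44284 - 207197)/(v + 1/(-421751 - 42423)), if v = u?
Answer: -2901222270563360254/20546238479763 ≈ -1.4120e+5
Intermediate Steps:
u = 44264170/38365817 (u = -150*(-99)*(1/124775) - 246572*(-1/238297) = 14850*(1/124775) + 246572/238297 = 594/4991 + 246572/238297 = 44264170/38365817 ≈ 1.1537)
v = 44264170/38365817 ≈ 1.1537
(44284 - 207197)/(v + 1/(-421751 - 42423)) = (44284 - 207197)/(44264170/38365817 + 1/(-421751 - 42423)) = -162913/(44264170/38365817 + 1/(-464174)) = -162913/(44264170/38365817 - 1/464174) = -162913/20546238479763/17808414740158 = -162913*17808414740158/20546238479763 = -2901222270563360254/20546238479763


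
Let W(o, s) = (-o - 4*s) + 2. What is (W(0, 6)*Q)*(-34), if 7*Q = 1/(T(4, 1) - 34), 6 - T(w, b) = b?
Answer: -748/203 ≈ -3.6847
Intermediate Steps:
W(o, s) = 2 - o - 4*s
T(w, b) = 6 - b
Q = -1/203 (Q = 1/(7*((6 - 1*1) - 34)) = 1/(7*((6 - 1) - 34)) = 1/(7*(5 - 34)) = (1/7)/(-29) = (1/7)*(-1/29) = -1/203 ≈ -0.0049261)
(W(0, 6)*Q)*(-34) = ((2 - 1*0 - 4*6)*(-1/203))*(-34) = ((2 + 0 - 24)*(-1/203))*(-34) = -22*(-1/203)*(-34) = (22/203)*(-34) = -748/203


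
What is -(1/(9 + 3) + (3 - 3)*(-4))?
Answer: -1/12 ≈ -0.083333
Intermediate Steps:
-(1/(9 + 3) + (3 - 3)*(-4)) = -(1/12 + 0*(-4)) = -(1/12 + 0) = -1*1/12 = -1/12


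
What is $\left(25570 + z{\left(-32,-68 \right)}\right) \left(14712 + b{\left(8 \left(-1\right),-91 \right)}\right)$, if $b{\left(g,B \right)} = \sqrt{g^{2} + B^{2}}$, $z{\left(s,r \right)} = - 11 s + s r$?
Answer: $413377776 + 28098 \sqrt{8345} \approx 4.1594 \cdot 10^{8}$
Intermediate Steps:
$z{\left(s,r \right)} = - 11 s + r s$
$b{\left(g,B \right)} = \sqrt{B^{2} + g^{2}}$
$\left(25570 + z{\left(-32,-68 \right)}\right) \left(14712 + b{\left(8 \left(-1\right),-91 \right)}\right) = \left(25570 - 32 \left(-11 - 68\right)\right) \left(14712 + \sqrt{\left(-91\right)^{2} + \left(8 \left(-1\right)\right)^{2}}\right) = \left(25570 - -2528\right) \left(14712 + \sqrt{8281 + \left(-8\right)^{2}}\right) = \left(25570 + 2528\right) \left(14712 + \sqrt{8281 + 64}\right) = 28098 \left(14712 + \sqrt{8345}\right) = 413377776 + 28098 \sqrt{8345}$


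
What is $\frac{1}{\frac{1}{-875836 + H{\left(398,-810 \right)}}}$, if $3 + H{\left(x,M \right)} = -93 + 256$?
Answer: $-875676$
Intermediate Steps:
$H{\left(x,M \right)} = 160$ ($H{\left(x,M \right)} = -3 + \left(-93 + 256\right) = -3 + 163 = 160$)
$\frac{1}{\frac{1}{-875836 + H{\left(398,-810 \right)}}} = \frac{1}{\frac{1}{-875836 + 160}} = \frac{1}{\frac{1}{-875676}} = \frac{1}{- \frac{1}{875676}} = -875676$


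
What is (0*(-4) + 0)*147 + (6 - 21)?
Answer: -15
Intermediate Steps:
(0*(-4) + 0)*147 + (6 - 21) = (0 + 0)*147 - 15 = 0*147 - 15 = 0 - 15 = -15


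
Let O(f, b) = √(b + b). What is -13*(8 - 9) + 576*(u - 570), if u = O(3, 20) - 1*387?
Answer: -551219 + 1152*√10 ≈ -5.4758e+5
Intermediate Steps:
O(f, b) = √2*√b (O(f, b) = √(2*b) = √2*√b)
u = -387 + 2*√10 (u = √2*√20 - 1*387 = √2*(2*√5) - 387 = 2*√10 - 387 = -387 + 2*√10 ≈ -380.68)
-13*(8 - 9) + 576*(u - 570) = -13*(8 - 9) + 576*((-387 + 2*√10) - 570) = -13*(-1) + 576*(-957 + 2*√10) = 13 + (-551232 + 1152*√10) = -551219 + 1152*√10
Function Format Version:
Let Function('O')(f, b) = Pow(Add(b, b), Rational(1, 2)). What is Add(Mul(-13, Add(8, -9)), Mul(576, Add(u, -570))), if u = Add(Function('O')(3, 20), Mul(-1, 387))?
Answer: Add(-551219, Mul(1152, Pow(10, Rational(1, 2)))) ≈ -5.4758e+5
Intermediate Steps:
Function('O')(f, b) = Mul(Pow(2, Rational(1, 2)), Pow(b, Rational(1, 2))) (Function('O')(f, b) = Pow(Mul(2, b), Rational(1, 2)) = Mul(Pow(2, Rational(1, 2)), Pow(b, Rational(1, 2))))
u = Add(-387, Mul(2, Pow(10, Rational(1, 2)))) (u = Add(Mul(Pow(2, Rational(1, 2)), Pow(20, Rational(1, 2))), Mul(-1, 387)) = Add(Mul(Pow(2, Rational(1, 2)), Mul(2, Pow(5, Rational(1, 2)))), -387) = Add(Mul(2, Pow(10, Rational(1, 2))), -387) = Add(-387, Mul(2, Pow(10, Rational(1, 2)))) ≈ -380.68)
Add(Mul(-13, Add(8, -9)), Mul(576, Add(u, -570))) = Add(Mul(-13, Add(8, -9)), Mul(576, Add(Add(-387, Mul(2, Pow(10, Rational(1, 2)))), -570))) = Add(Mul(-13, -1), Mul(576, Add(-957, Mul(2, Pow(10, Rational(1, 2)))))) = Add(13, Add(-551232, Mul(1152, Pow(10, Rational(1, 2))))) = Add(-551219, Mul(1152, Pow(10, Rational(1, 2))))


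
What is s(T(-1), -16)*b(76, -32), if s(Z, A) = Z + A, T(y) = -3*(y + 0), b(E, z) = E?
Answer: -988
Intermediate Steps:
T(y) = -3*y
s(Z, A) = A + Z
s(T(-1), -16)*b(76, -32) = (-16 - 3*(-1))*76 = (-16 + 3)*76 = -13*76 = -988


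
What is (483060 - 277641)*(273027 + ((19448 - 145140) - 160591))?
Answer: -2723034264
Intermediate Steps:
(483060 - 277641)*(273027 + ((19448 - 145140) - 160591)) = 205419*(273027 + (-125692 - 160591)) = 205419*(273027 - 286283) = 205419*(-13256) = -2723034264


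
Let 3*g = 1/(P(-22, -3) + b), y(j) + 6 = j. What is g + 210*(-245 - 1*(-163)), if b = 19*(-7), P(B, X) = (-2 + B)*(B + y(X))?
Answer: -31564259/1833 ≈ -17220.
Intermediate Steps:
y(j) = -6 + j
P(B, X) = (-2 + B)*(-6 + B + X) (P(B, X) = (-2 + B)*(B + (-6 + X)) = (-2 + B)*(-6 + B + X))
b = -133
g = 1/1833 (g = 1/(3*((12 + (-22)² - 8*(-22) - 2*(-3) - 22*(-3)) - 133)) = 1/(3*((12 + 484 + 176 + 6 + 66) - 133)) = 1/(3*(744 - 133)) = (⅓)/611 = (⅓)*(1/611) = 1/1833 ≈ 0.00054555)
g + 210*(-245 - 1*(-163)) = 1/1833 + 210*(-245 - 1*(-163)) = 1/1833 + 210*(-245 + 163) = 1/1833 + 210*(-82) = 1/1833 - 17220 = -31564259/1833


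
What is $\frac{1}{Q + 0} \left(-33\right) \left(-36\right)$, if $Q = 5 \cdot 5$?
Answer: $\frac{1188}{25} \approx 47.52$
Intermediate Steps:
$Q = 25$
$\frac{1}{Q + 0} \left(-33\right) \left(-36\right) = \frac{1}{25 + 0} \left(-33\right) \left(-36\right) = \frac{1}{25} \left(-33\right) \left(-36\right) = \left(- \frac{33}{25}\right) \left(-36\right) = \frac{1188}{25}$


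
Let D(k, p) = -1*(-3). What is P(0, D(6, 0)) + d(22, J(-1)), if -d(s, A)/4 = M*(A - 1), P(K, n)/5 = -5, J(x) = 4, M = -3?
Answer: 11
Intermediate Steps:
D(k, p) = 3
P(K, n) = -25 (P(K, n) = 5*(-5) = -25)
d(s, A) = -12 + 12*A (d(s, A) = -(-12)*(A - 1) = -(-12)*(-1 + A) = -4*(3 - 3*A) = -12 + 12*A)
P(0, D(6, 0)) + d(22, J(-1)) = -25 + (-12 + 12*4) = -25 + (-12 + 48) = -25 + 36 = 11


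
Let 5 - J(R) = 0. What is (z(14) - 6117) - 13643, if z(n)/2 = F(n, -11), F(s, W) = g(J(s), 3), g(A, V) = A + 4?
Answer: -19742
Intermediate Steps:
J(R) = 5 (J(R) = 5 - 1*0 = 5 + 0 = 5)
g(A, V) = 4 + A
F(s, W) = 9 (F(s, W) = 4 + 5 = 9)
z(n) = 18 (z(n) = 2*9 = 18)
(z(14) - 6117) - 13643 = (18 - 6117) - 13643 = -6099 - 13643 = -19742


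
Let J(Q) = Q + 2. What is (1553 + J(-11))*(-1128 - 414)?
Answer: -2380848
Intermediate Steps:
J(Q) = 2 + Q
(1553 + J(-11))*(-1128 - 414) = (1553 + (2 - 11))*(-1128 - 414) = (1553 - 9)*(-1542) = 1544*(-1542) = -2380848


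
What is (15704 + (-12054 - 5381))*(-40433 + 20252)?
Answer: 34933311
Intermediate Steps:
(15704 + (-12054 - 5381))*(-40433 + 20252) = (15704 - 17435)*(-20181) = -1731*(-20181) = 34933311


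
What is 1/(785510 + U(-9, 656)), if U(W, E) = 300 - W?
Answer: 1/785819 ≈ 1.2726e-6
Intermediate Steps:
1/(785510 + U(-9, 656)) = 1/(785510 + (300 - 1*(-9))) = 1/(785510 + (300 + 9)) = 1/(785510 + 309) = 1/785819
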